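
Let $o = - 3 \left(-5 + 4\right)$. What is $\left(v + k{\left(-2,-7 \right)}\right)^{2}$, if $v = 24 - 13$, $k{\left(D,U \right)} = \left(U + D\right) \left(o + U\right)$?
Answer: $2209$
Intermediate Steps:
$o = 3$ ($o = \left(-3\right) \left(-1\right) = 3$)
$k{\left(D,U \right)} = \left(3 + U\right) \left(D + U\right)$ ($k{\left(D,U \right)} = \left(U + D\right) \left(3 + U\right) = \left(D + U\right) \left(3 + U\right) = \left(3 + U\right) \left(D + U\right)$)
$v = 11$
$\left(v + k{\left(-2,-7 \right)}\right)^{2} = \left(11 + \left(\left(-7\right)^{2} + 3 \left(-2\right) + 3 \left(-7\right) - -14\right)\right)^{2} = \left(11 + \left(49 - 6 - 21 + 14\right)\right)^{2} = \left(11 + 36\right)^{2} = 47^{2} = 2209$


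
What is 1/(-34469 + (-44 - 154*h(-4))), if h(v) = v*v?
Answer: -1/36977 ≈ -2.7044e-5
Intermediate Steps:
h(v) = v²
1/(-34469 + (-44 - 154*h(-4))) = 1/(-34469 + (-44 - 154*(-4)²)) = 1/(-34469 + (-44 - 154*16)) = 1/(-34469 + (-44 - 2464)) = 1/(-34469 - 2508) = 1/(-36977) = -1/36977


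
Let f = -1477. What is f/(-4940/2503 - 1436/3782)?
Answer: 998699503/1591242 ≈ 627.62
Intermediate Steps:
f/(-4940/2503 - 1436/3782) = -1477/(-4940/2503 - 1436/3782) = -1477/(-4940*1/2503 - 1436*1/3782) = -1477/(-4940/2503 - 718/1891) = -1477/(-11138694/4733173) = -1477*(-4733173/11138694) = 998699503/1591242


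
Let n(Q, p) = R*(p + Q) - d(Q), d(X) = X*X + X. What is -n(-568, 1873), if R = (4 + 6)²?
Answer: 191556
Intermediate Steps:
d(X) = X + X² (d(X) = X² + X = X + X²)
R = 100 (R = 10² = 100)
n(Q, p) = 100*Q + 100*p - Q*(1 + Q) (n(Q, p) = 100*(p + Q) - Q*(1 + Q) = 100*(Q + p) - Q*(1 + Q) = (100*Q + 100*p) - Q*(1 + Q) = 100*Q + 100*p - Q*(1 + Q))
-n(-568, 1873) = -(-1*(-568)² + 99*(-568) + 100*1873) = -(-1*322624 - 56232 + 187300) = -(-322624 - 56232 + 187300) = -1*(-191556) = 191556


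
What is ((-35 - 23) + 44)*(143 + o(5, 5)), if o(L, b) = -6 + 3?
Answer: -1960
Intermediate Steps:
o(L, b) = -3
((-35 - 23) + 44)*(143 + o(5, 5)) = ((-35 - 23) + 44)*(143 - 3) = (-58 + 44)*140 = -14*140 = -1960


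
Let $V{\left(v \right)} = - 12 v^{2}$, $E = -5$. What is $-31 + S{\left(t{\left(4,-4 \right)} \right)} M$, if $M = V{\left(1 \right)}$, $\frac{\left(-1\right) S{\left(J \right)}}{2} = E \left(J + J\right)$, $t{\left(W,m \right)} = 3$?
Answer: $-751$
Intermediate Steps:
$S{\left(J \right)} = 20 J$ ($S{\left(J \right)} = - 2 \left(- 5 \left(J + J\right)\right) = - 2 \left(- 5 \cdot 2 J\right) = - 2 \left(- 10 J\right) = 20 J$)
$M = -12$ ($M = - 12 \cdot 1^{2} = \left(-12\right) 1 = -12$)
$-31 + S{\left(t{\left(4,-4 \right)} \right)} M = -31 + 20 \cdot 3 \left(-12\right) = -31 + 60 \left(-12\right) = -31 - 720 = -751$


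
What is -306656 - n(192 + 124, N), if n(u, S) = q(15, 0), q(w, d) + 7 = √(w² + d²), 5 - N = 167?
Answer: -306664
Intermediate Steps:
N = -162 (N = 5 - 1*167 = 5 - 167 = -162)
q(w, d) = -7 + √(d² + w²) (q(w, d) = -7 + √(w² + d²) = -7 + √(d² + w²))
n(u, S) = 8 (n(u, S) = -7 + √(0² + 15²) = -7 + √(0 + 225) = -7 + √225 = -7 + 15 = 8)
-306656 - n(192 + 124, N) = -306656 - 1*8 = -306656 - 8 = -306664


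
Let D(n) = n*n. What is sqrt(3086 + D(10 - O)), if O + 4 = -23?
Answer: 9*sqrt(55) ≈ 66.746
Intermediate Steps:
O = -27 (O = -4 - 23 = -27)
D(n) = n**2
sqrt(3086 + D(10 - O)) = sqrt(3086 + (10 - 1*(-27))**2) = sqrt(3086 + (10 + 27)**2) = sqrt(3086 + 37**2) = sqrt(3086 + 1369) = sqrt(4455) = 9*sqrt(55)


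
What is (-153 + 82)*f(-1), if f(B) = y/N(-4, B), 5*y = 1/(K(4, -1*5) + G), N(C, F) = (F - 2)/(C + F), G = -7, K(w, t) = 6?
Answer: 71/3 ≈ 23.667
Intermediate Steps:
N(C, F) = (-2 + F)/(C + F)
y = -1/5 (y = 1/(5*(6 - 7)) = (1/5)/(-1) = (1/5)*(-1) = -1/5 ≈ -0.20000)
f(B) = -(-4 + B)/(5*(-2 + B)) (f(B) = -(-4 + B)/(-2 + B)/5 = -(-4 + B)/(5*(-2 + B)))
(-153 + 82)*f(-1) = (-153 + 82)*((4 - 1*(-1))/(5*(-2 - 1))) = -71*(4 + 1)/(5*(-3)) = -71*(-1)*5/(5*3) = -71*(-1/3) = 71/3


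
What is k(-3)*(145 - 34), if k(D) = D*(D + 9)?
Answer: -1998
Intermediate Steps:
k(D) = D*(9 + D)
k(-3)*(145 - 34) = (-3*(9 - 3))*(145 - 34) = -3*6*111 = -18*111 = -1998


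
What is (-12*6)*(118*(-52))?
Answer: 441792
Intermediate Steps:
(-12*6)*(118*(-52)) = (-4*3*6)*(-6136) = -12*6*(-6136) = -72*(-6136) = 441792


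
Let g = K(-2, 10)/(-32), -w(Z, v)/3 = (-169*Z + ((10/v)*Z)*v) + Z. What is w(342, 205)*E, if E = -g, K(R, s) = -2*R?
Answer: 40527/2 ≈ 20264.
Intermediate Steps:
w(Z, v) = 474*Z (w(Z, v) = -3*((-169*Z + ((10/v)*Z)*v) + Z) = -3*((-169*Z + (10*Z/v)*v) + Z) = -3*((-169*Z + 10*Z) + Z) = -3*(-159*Z + Z) = -(-474)*Z = 474*Z)
g = -⅛ (g = -2*(-2)/(-32) = 4*(-1/32) = -⅛ ≈ -0.12500)
E = ⅛ (E = -1*(-⅛) = ⅛ ≈ 0.12500)
w(342, 205)*E = (474*342)*(⅛) = 162108*(⅛) = 40527/2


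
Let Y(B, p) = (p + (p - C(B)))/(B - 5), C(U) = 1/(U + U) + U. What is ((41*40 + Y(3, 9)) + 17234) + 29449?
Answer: 579787/12 ≈ 48316.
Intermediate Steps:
C(U) = U + 1/(2*U) (C(U) = 1/(2*U) + U = U + 1/(2*U))
Y(B, p) = (-B + 2*p - 1/(2*B))/(-5 + B) (Y(B, p) = (p + (p - (B + 1/(2*B))))/(B - 5) = (p + (p + (-B - 1/(2*B))))/(-5 + B) = (p + (p - B - 1/(2*B)))/(-5 + B) = (-B + 2*p - 1/(2*B))/(-5 + B))
((41*40 + Y(3, 9)) + 17234) + 29449 = ((41*40 + (-1/2 - 1*3*(3 - 2*9))/(3*(-5 + 3))) + 17234) + 29449 = ((1640 + (1/3)*(-1/2 - 1*3*(3 - 18))/(-2)) + 17234) + 29449 = ((1640 + (1/3)*(-1/2)*(-1/2 - 1*3*(-15))) + 17234) + 29449 = ((1640 + (1/3)*(-1/2)*(-1/2 + 45)) + 17234) + 29449 = ((1640 + (1/3)*(-1/2)*(89/2)) + 17234) + 29449 = ((1640 - 89/12) + 17234) + 29449 = (19591/12 + 17234) + 29449 = 226399/12 + 29449 = 579787/12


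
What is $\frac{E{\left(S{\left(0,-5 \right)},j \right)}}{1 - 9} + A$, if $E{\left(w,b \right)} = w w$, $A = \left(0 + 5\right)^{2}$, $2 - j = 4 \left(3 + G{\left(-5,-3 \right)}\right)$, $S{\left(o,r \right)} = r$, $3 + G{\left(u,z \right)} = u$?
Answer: $\frac{175}{8} \approx 21.875$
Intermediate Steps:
$G{\left(u,z \right)} = -3 + u$
$j = 22$ ($j = 2 - 4 \left(3 - 8\right) = 2 - 4 \left(-5\right) = 2 - -20 = 2 + 20 = 22$)
$A = 25$ ($A = 5^{2} = 25$)
$E{\left(w,b \right)} = w^{2}$
$\frac{E{\left(S{\left(0,-5 \right)},j \right)}}{1 - 9} + A = \frac{\left(-5\right)^{2}}{1 - 9} + 25 = \frac{25}{-8} + 25 = 25 \left(- \frac{1}{8}\right) + 25 = - \frac{25}{8} + 25 = \frac{175}{8}$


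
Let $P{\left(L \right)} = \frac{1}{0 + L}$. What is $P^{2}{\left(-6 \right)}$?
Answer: $\frac{1}{36} \approx 0.027778$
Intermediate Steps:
$P{\left(L \right)} = \frac{1}{L}$
$P^{2}{\left(-6 \right)} = \left(\frac{1}{-6}\right)^{2} = \left(- \frac{1}{6}\right)^{2} = \frac{1}{36}$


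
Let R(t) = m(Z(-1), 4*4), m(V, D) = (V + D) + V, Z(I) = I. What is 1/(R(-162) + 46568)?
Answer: 1/46582 ≈ 2.1468e-5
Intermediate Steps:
m(V, D) = D + 2*V (m(V, D) = (D + V) + V = D + 2*V)
R(t) = 14 (R(t) = 4*4 + 2*(-1) = 16 - 2 = 14)
1/(R(-162) + 46568) = 1/(14 + 46568) = 1/46582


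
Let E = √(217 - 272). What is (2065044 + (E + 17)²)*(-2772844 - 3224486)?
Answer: -12386153707740 - 203909220*I*√55 ≈ -1.2386e+13 - 1.5122e+9*I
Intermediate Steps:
E = I*√55 (E = √(-55) = I*√55 ≈ 7.4162*I)
(2065044 + (E + 17)²)*(-2772844 - 3224486) = (2065044 + (I*√55 + 17)²)*(-2772844 - 3224486) = (2065044 + (17 + I*√55)²)*(-5997330) = -12384750332520 - 5997330*(17 + I*√55)²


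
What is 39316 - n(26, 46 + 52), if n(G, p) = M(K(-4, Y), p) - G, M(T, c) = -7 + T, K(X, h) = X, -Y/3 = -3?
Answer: 39353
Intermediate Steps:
Y = 9 (Y = -3*(-3) = 9)
n(G, p) = -11 - G (n(G, p) = (-7 - 4) - G = -11 - G)
39316 - n(26, 46 + 52) = 39316 - (-11 - 1*26) = 39316 - (-11 - 26) = 39316 - 1*(-37) = 39316 + 37 = 39353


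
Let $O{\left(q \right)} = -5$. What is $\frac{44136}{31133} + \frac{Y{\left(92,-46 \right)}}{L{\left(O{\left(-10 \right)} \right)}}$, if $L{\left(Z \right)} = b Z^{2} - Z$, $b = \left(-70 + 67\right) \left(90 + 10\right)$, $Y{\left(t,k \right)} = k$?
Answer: $\frac{332231438}{233341835} \approx 1.4238$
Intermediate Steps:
$b = -300$ ($b = \left(-3\right) 100 = -300$)
$L{\left(Z \right)} = - Z - 300 Z^{2}$ ($L{\left(Z \right)} = - 300 Z^{2} - Z = - Z - 300 Z^{2}$)
$\frac{44136}{31133} + \frac{Y{\left(92,-46 \right)}}{L{\left(O{\left(-10 \right)} \right)}} = \frac{44136}{31133} - \frac{46}{\left(-5\right) \left(-1 - -1500\right)} = 44136 \cdot \frac{1}{31133} - \frac{46}{\left(-5\right) \left(-1 + 1500\right)} = \frac{44136}{31133} - \frac{46}{\left(-5\right) 1499} = \frac{44136}{31133} - \frac{46}{-7495} = \frac{44136}{31133} - - \frac{46}{7495} = \frac{44136}{31133} + \frac{46}{7495} = \frac{332231438}{233341835}$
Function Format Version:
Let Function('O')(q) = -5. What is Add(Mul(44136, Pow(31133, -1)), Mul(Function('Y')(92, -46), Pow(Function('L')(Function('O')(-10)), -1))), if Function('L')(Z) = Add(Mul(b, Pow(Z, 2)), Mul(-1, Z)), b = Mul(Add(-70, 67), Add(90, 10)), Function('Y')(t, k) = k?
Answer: Rational(332231438, 233341835) ≈ 1.4238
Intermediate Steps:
b = -300 (b = Mul(-3, 100) = -300)
Function('L')(Z) = Add(Mul(-1, Z), Mul(-300, Pow(Z, 2))) (Function('L')(Z) = Add(Mul(-300, Pow(Z, 2)), Mul(-1, Z)) = Add(Mul(-1, Z), Mul(-300, Pow(Z, 2))))
Add(Mul(44136, Pow(31133, -1)), Mul(Function('Y')(92, -46), Pow(Function('L')(Function('O')(-10)), -1))) = Add(Mul(44136, Pow(31133, -1)), Mul(-46, Pow(Mul(-5, Add(-1, Mul(-300, -5))), -1))) = Add(Mul(44136, Rational(1, 31133)), Mul(-46, Pow(Mul(-5, Add(-1, 1500)), -1))) = Add(Rational(44136, 31133), Mul(-46, Pow(Mul(-5, 1499), -1))) = Add(Rational(44136, 31133), Mul(-46, Pow(-7495, -1))) = Add(Rational(44136, 31133), Mul(-46, Rational(-1, 7495))) = Add(Rational(44136, 31133), Rational(46, 7495)) = Rational(332231438, 233341835)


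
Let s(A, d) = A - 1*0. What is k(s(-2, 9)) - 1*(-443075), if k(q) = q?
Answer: 443073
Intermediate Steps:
s(A, d) = A (s(A, d) = A + 0 = A)
k(s(-2, 9)) - 1*(-443075) = -2 - 1*(-443075) = -2 + 443075 = 443073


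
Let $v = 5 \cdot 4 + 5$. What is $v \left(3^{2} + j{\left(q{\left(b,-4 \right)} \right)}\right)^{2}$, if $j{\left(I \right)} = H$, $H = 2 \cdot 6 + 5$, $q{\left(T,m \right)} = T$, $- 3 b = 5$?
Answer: $16900$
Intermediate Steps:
$b = - \frac{5}{3}$ ($b = \left(- \frac{1}{3}\right) 5 = - \frac{5}{3} \approx -1.6667$)
$H = 17$ ($H = 12 + 5 = 17$)
$j{\left(I \right)} = 17$
$v = 25$ ($v = 20 + 5 = 25$)
$v \left(3^{2} + j{\left(q{\left(b,-4 \right)} \right)}\right)^{2} = 25 \left(3^{2} + 17\right)^{2} = 25 \left(9 + 17\right)^{2} = 25 \cdot 26^{2} = 25 \cdot 676 = 16900$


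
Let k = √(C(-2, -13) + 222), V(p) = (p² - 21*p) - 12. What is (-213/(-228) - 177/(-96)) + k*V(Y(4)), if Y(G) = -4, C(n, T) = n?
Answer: 1689/608 + 176*√55 ≈ 1308.0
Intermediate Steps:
V(p) = -12 + p² - 21*p
k = 2*√55 (k = √(-2 + 222) = √220 = 2*√55 ≈ 14.832)
(-213/(-228) - 177/(-96)) + k*V(Y(4)) = (-213/(-228) - 177/(-96)) + (2*√55)*(-12 + (-4)² - 21*(-4)) = (-213*(-1/228) - 177*(-1/96)) + (2*√55)*(-12 + 16 + 84) = (71/76 + 59/32) + (2*√55)*88 = 1689/608 + 176*√55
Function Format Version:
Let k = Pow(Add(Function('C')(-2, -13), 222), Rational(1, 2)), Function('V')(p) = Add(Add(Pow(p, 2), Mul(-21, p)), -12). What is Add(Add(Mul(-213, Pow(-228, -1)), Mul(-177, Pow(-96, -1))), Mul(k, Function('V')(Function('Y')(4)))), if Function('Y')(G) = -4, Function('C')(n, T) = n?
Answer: Add(Rational(1689, 608), Mul(176, Pow(55, Rational(1, 2)))) ≈ 1308.0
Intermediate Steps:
Function('V')(p) = Add(-12, Pow(p, 2), Mul(-21, p))
k = Mul(2, Pow(55, Rational(1, 2))) (k = Pow(Add(-2, 222), Rational(1, 2)) = Pow(220, Rational(1, 2)) = Mul(2, Pow(55, Rational(1, 2))) ≈ 14.832)
Add(Add(Mul(-213, Pow(-228, -1)), Mul(-177, Pow(-96, -1))), Mul(k, Function('V')(Function('Y')(4)))) = Add(Add(Mul(-213, Pow(-228, -1)), Mul(-177, Pow(-96, -1))), Mul(Mul(2, Pow(55, Rational(1, 2))), Add(-12, Pow(-4, 2), Mul(-21, -4)))) = Add(Add(Mul(-213, Rational(-1, 228)), Mul(-177, Rational(-1, 96))), Mul(Mul(2, Pow(55, Rational(1, 2))), Add(-12, 16, 84))) = Add(Add(Rational(71, 76), Rational(59, 32)), Mul(Mul(2, Pow(55, Rational(1, 2))), 88)) = Add(Rational(1689, 608), Mul(176, Pow(55, Rational(1, 2))))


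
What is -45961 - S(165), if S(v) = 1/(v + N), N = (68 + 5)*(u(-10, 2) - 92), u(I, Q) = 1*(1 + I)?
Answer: -331286887/7208 ≈ -45961.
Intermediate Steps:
u(I, Q) = 1 + I
N = -7373 (N = (68 + 5)*((1 - 10) - 92) = 73*(-9 - 92) = 73*(-101) = -7373)
S(v) = 1/(-7373 + v) (S(v) = 1/(v - 7373) = 1/(-7373 + v))
-45961 - S(165) = -45961 - 1/(-7373 + 165) = -45961 - 1/(-7208) = -45961 - 1*(-1/7208) = -45961 + 1/7208 = -331286887/7208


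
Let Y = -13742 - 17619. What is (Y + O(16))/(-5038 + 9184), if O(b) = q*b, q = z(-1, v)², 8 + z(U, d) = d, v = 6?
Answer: -31297/4146 ≈ -7.5487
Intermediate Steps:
z(U, d) = -8 + d
q = 4 (q = (-8 + 6)² = (-2)² = 4)
O(b) = 4*b
Y = -31361
(Y + O(16))/(-5038 + 9184) = (-31361 + 4*16)/(-5038 + 9184) = (-31361 + 64)/4146 = -31297*1/4146 = -31297/4146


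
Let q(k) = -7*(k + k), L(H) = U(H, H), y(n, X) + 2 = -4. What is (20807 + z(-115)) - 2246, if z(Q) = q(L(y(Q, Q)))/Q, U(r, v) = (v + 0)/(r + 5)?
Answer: 2134599/115 ≈ 18562.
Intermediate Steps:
y(n, X) = -6 (y(n, X) = -2 - 4 = -6)
U(r, v) = v/(5 + r)
L(H) = H/(5 + H)
q(k) = -14*k
z(Q) = -84/Q (z(Q) = (-(-84)/(5 - 6))/Q = (-(-84)/(-1))/Q = (-(-84)*(-1))/Q = (-14*6)/Q = -84/Q)
(20807 + z(-115)) - 2246 = (20807 - 84/(-115)) - 2246 = (20807 - 84*(-1/115)) - 2246 = (20807 + 84/115) - 2246 = 2392889/115 - 2246 = 2134599/115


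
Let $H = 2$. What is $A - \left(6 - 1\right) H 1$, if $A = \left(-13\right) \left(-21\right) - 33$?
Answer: $230$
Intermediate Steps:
$A = 240$ ($A = 273 - 33 = 240$)
$A - \left(6 - 1\right) H 1 = 240 - \left(6 - 1\right) 2 \cdot 1 = 240 - 5 \cdot 2 \cdot 1 = 240 - 10 \cdot 1 = 240 - 10 = 230$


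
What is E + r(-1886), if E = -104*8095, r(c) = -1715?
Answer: -843595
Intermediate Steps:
E = -841880
E + r(-1886) = -841880 - 1715 = -843595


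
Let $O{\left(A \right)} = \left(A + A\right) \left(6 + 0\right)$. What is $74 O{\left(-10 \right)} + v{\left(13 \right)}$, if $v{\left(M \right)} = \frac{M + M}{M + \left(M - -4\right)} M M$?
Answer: $- \frac{131003}{15} \approx -8733.5$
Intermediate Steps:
$O{\left(A \right)} = 12 A$ ($O{\left(A \right)} = 2 A 6 = 12 A$)
$v{\left(M \right)} = \frac{2 M^{3}}{4 + 2 M}$ ($v{\left(M \right)} = \frac{2 M}{M + \left(M + 4\right)} M M = \frac{2 M}{M + \left(4 + M\right)} M M = \frac{2 M}{4 + 2 M} M M = \frac{2 M^{2}}{4 + 2 M} M = \frac{2 M^{3}}{4 + 2 M}$)
$74 O{\left(-10 \right)} + v{\left(13 \right)} = 74 \cdot 12 \left(-10\right) + \frac{13^{3}}{2 + 13} = 74 \left(-120\right) + \frac{2197}{15} = -8880 + 2197 \cdot \frac{1}{15} = -8880 + \frac{2197}{15} = - \frac{131003}{15}$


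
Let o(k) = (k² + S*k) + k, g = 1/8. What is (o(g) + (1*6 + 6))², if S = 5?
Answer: 667489/4096 ≈ 162.96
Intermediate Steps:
g = ⅛ ≈ 0.12500
o(k) = k² + 6*k (o(k) = (k² + 5*k) + k = k² + 6*k)
(o(g) + (1*6 + 6))² = ((6 + ⅛)/8 + (1*6 + 6))² = ((⅛)*(49/8) + (6 + 6))² = (49/64 + 12)² = (817/64)² = 667489/4096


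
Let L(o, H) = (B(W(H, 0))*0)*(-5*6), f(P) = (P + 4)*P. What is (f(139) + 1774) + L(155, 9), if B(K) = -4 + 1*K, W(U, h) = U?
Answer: 21651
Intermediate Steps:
f(P) = P*(4 + P) (f(P) = (4 + P)*P = P*(4 + P))
B(K) = -4 + K
L(o, H) = 0 (L(o, H) = ((-4 + H)*0)*(-5*6) = 0*(-30) = 0)
(f(139) + 1774) + L(155, 9) = (139*(4 + 139) + 1774) + 0 = (139*143 + 1774) + 0 = (19877 + 1774) + 0 = 21651 + 0 = 21651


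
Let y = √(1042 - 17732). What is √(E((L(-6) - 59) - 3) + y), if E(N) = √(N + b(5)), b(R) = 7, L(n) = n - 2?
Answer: √I*√(√16690 + 3*√7) ≈ 8.2803 + 8.2803*I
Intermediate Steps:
L(n) = -2 + n
y = I*√16690 (y = √(-16690) = I*√16690 ≈ 129.19*I)
E(N) = √(7 + N) (E(N) = √(N + 7) = √(7 + N))
√(E((L(-6) - 59) - 3) + y) = √(√(7 + (((-2 - 6) - 59) - 3)) + I*√16690) = √(√(7 + ((-8 - 59) - 3)) + I*√16690) = √(√(7 + (-67 - 3)) + I*√16690) = √(√(7 - 70) + I*√16690) = √(√(-63) + I*√16690) = √(3*I*√7 + I*√16690) = √(I*√16690 + 3*I*√7)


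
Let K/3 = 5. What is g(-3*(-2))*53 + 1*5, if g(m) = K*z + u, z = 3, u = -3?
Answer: 2231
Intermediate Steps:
K = 15 (K = 3*5 = 15)
g(m) = 42 (g(m) = 15*3 - 3 = 45 - 3 = 42)
g(-3*(-2))*53 + 1*5 = 42*53 + 1*5 = 2226 + 5 = 2231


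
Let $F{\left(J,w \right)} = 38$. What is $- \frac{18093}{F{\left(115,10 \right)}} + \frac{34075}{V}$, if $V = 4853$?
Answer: $- \frac{86510479}{184414} \approx -469.11$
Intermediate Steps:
$- \frac{18093}{F{\left(115,10 \right)}} + \frac{34075}{V} = - \frac{18093}{38} + \frac{34075}{4853} = - \frac{86510479}{184414}$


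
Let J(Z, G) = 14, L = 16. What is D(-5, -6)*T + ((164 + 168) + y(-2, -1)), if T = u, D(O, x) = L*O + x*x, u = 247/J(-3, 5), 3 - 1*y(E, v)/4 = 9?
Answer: -3278/7 ≈ -468.29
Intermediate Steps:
y(E, v) = -24 (y(E, v) = 12 - 4*9 = 12 - 36 = -24)
u = 247/14 ≈ 17.643
D(O, x) = x**2 + 16*O (D(O, x) = 16*O + x*x = 16*O + x**2 = x**2 + 16*O)
T = 247/14 ≈ 17.643
D(-5, -6)*T + ((164 + 168) + y(-2, -1)) = ((-6)**2 + 16*(-5))*(247/14) + ((164 + 168) - 24) = (36 - 80)*(247/14) + (332 - 24) = -44*247/14 + 308 = -5434/7 + 308 = -3278/7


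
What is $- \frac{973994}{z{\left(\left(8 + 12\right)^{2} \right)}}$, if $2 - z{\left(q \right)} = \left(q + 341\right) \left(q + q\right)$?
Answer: $\frac{486997}{296399} \approx 1.643$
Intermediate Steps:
$z{\left(q \right)} = 2 - 2 q \left(341 + q\right)$ ($z{\left(q \right)} = 2 - \left(q + 341\right) \left(q + q\right) = 2 - \left(341 + q\right) 2 q = 2 - 2 q \left(341 + q\right)$)
$- \frac{973994}{z{\left(\left(8 + 12\right)^{2} \right)}} = - \frac{973994}{2 - 682 \left(8 + 12\right)^{2} - 2 \left(\left(8 + 12\right)^{2}\right)^{2}} = - \frac{973994}{2 - 682 \cdot 20^{2} - 2 \left(20^{2}\right)^{2}} = - \frac{973994}{2 - 272800 - 2 \cdot 400^{2}} = - \frac{973994}{2 - 272800 - 320000} = - \frac{973994}{-592798} = \left(-973994\right) \left(- \frac{1}{592798}\right) = \frac{486997}{296399}$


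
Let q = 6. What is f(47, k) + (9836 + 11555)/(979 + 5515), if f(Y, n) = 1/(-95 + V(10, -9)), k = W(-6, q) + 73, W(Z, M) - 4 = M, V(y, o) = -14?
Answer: 2325125/707846 ≈ 3.2848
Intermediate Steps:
W(Z, M) = 4 + M
k = 83 (k = (4 + 6) + 73 = 10 + 73 = 83)
f(Y, n) = -1/109 (f(Y, n) = 1/(-95 - 14) = 1/(-109) = -1/109)
f(47, k) + (9836 + 11555)/(979 + 5515) = -1/109 + (9836 + 11555)/(979 + 5515) = -1/109 + 21391/6494 = 2325125/707846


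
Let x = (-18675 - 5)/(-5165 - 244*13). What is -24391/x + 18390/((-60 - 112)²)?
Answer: -187984275429/17269660 ≈ -10885.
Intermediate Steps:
x = 18680/8337 (x = -18680/(-5165 - 3172) = -18680/(-8337) = -18680*(-1/8337) = 18680/8337 ≈ 2.2406)
-24391/x + 18390/((-60 - 112)²) = -24391/18680/8337 + 18390/((-60 - 112)²) = -24391*8337/18680 + 18390/((-172)²) = -203347767/18680 + 18390/29584 = -203347767/18680 + 18390*(1/29584) = -203347767/18680 + 9195/14792 = -187984275429/17269660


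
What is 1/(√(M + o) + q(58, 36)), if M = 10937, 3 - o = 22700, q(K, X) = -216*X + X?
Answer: -129/998656 - 7*I*√15/14979840 ≈ -0.00012917 - 1.8098e-6*I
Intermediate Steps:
q(K, X) = -215*X
o = -22697 (o = 3 - 1*22700 = 3 - 22700 = -22697)
1/(√(M + o) + q(58, 36)) = 1/(√(10937 - 22697) - 215*36) = 1/(√(-11760) - 7740) = 1/(28*I*√15 - 7740) = 1/(-7740 + 28*I*√15)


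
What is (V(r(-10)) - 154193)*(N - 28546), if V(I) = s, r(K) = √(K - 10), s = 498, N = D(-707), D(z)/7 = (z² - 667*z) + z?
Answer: -1039966612545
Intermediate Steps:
D(z) = -4662*z + 7*z² (D(z) = 7*((z² - 667*z) + z) = 7*(z² - 666*z) = -4662*z + 7*z²)
N = 6794977 (N = 7*(-707)*(-666 - 707) = 7*(-707)*(-1373) = 6794977)
r(K) = √(-10 + K)
V(I) = 498
(V(r(-10)) - 154193)*(N - 28546) = (498 - 154193)*(6794977 - 28546) = -153695*6766431 = -1039966612545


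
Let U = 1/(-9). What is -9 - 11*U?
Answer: -70/9 ≈ -7.7778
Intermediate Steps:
U = -⅑ (U = 1*(-⅑) = -⅑ ≈ -0.11111)
-9 - 11*U = -9 - 11*(-⅑) = -9 + 11/9 = -70/9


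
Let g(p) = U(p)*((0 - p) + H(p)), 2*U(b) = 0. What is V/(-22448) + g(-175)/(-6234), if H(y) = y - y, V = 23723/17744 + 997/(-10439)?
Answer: -229953629/4158034419968 ≈ -5.5303e-5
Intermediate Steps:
U(b) = 0 (U(b) = (1/2)*0 = 0)
V = 229953629/185229616 (V = 23723*(1/17744) + 997*(-1/10439) = 23723/17744 - 997/10439 = 229953629/185229616 ≈ 1.2415)
H(y) = 0
g(p) = 0 (g(p) = 0*((0 - p) + 0) = 0*(-p + 0) = 0*(-p) = 0)
V/(-22448) + g(-175)/(-6234) = (229953629/185229616)/(-22448) + 0/(-6234) = (229953629/185229616)*(-1/22448) + 0*(-1/6234) = -229953629/4158034419968 + 0 = -229953629/4158034419968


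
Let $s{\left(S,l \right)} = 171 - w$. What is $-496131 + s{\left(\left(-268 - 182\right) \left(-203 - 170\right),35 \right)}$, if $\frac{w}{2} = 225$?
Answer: $-496410$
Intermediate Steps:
$w = 450$ ($w = 2 \cdot 225 = 450$)
$s{\left(S,l \right)} = -279$ ($s{\left(S,l \right)} = 171 - 450 = -279$)
$-496131 + s{\left(\left(-268 - 182\right) \left(-203 - 170\right),35 \right)} = -496131 - 279 = -496410$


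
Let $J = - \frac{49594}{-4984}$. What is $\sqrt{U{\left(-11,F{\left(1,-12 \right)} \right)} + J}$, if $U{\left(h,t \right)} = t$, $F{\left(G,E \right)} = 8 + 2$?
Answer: $\frac{\sqrt{30973691}}{1246} \approx 4.4666$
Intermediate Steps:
$F{\left(G,E \right)} = 10$
$J = \frac{24797}{2492}$ ($J = \left(-49594\right) \left(- \frac{1}{4984}\right) = \frac{24797}{2492} \approx 9.9506$)
$\sqrt{U{\left(-11,F{\left(1,-12 \right)} \right)} + J} = \sqrt{10 + \frac{24797}{2492}} = \sqrt{\frac{49717}{2492}} = \frac{\sqrt{30973691}}{1246}$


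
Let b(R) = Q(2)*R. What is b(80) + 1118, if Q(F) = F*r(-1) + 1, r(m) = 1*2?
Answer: 1518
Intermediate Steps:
r(m) = 2
Q(F) = 1 + 2*F (Q(F) = F*2 + 1 = 2*F + 1 = 1 + 2*F)
b(R) = 5*R (b(R) = (1 + 2*2)*R = (1 + 4)*R = 5*R)
b(80) + 1118 = 5*80 + 1118 = 400 + 1118 = 1518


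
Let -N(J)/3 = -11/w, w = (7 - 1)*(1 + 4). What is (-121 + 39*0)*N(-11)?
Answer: -1331/10 ≈ -133.10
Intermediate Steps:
w = 30 (w = 6*5 = 30)
N(J) = 11/10 (N(J) = -(-33)/30 = -3*(-11/30) = 11/10)
(-121 + 39*0)*N(-11) = (-121 + 39*0)*(11/10) = (-121 + 0)*(11/10) = -121*11/10 = -1331/10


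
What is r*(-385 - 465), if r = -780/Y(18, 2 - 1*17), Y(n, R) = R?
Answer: -44200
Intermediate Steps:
r = 52 (r = -780/(2 - 1*17) = -780/(2 - 17) = -780/(-15) = -780*(-1/15) = 52)
r*(-385 - 465) = 52*(-385 - 465) = 52*(-850) = -44200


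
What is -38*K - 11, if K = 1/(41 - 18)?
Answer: -291/23 ≈ -12.652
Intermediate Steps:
K = 1/23 ≈ 0.043478
-38*K - 11 = -38*1/23 - 11 = -38/23 - 11 = -291/23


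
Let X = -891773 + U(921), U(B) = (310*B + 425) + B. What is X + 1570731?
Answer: 965814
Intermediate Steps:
U(B) = 425 + 311*B (U(B) = (425 + 310*B) + B = 425 + 311*B)
X = -604917 (X = -891773 + (425 + 311*921) = -891773 + (425 + 286431) = -891773 + 286856 = -604917)
X + 1570731 = -604917 + 1570731 = 965814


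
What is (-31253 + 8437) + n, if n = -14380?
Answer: -37196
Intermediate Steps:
(-31253 + 8437) + n = (-31253 + 8437) - 14380 = -22816 - 14380 = -37196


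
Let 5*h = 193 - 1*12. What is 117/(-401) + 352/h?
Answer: 684583/72581 ≈ 9.4320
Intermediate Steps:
h = 181/5 (h = (193 - 1*12)/5 = (193 - 12)/5 = (⅕)*181 = 181/5 ≈ 36.200)
117/(-401) + 352/h = 117/(-401) + 352/(181/5) = 117*(-1/401) + 352*(5/181) = -117/401 + 1760/181 = 684583/72581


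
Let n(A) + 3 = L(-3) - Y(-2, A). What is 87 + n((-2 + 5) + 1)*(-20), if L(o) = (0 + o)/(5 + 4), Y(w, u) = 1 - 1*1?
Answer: 461/3 ≈ 153.67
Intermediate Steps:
Y(w, u) = 0 (Y(w, u) = 1 - 1 = 0)
L(o) = o/9
n(A) = -10/3 (n(A) = -3 + ((⅑)*(-3) - 1*0) = -3 + (-⅓ + 0) = -3 - ⅓ = -10/3)
87 + n((-2 + 5) + 1)*(-20) = 87 - 10/3*(-20) = 87 + 200/3 = 461/3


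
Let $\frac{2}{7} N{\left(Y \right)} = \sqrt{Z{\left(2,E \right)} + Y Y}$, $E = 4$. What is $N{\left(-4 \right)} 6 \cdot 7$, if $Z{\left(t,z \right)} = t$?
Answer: $441 \sqrt{2} \approx 623.67$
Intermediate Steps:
$N{\left(Y \right)} = \frac{7 \sqrt{2 + Y^{2}}}{2}$ ($N{\left(Y \right)} = \frac{7 \sqrt{2 + Y Y}}{2} = \frac{7 \sqrt{2 + Y^{2}}}{2}$)
$N{\left(-4 \right)} 6 \cdot 7 = \frac{7 \sqrt{2 + \left(-4\right)^{2}}}{2} \cdot 6 \cdot 7 = \frac{7 \sqrt{2 + 16}}{2} \cdot 42 = \frac{7 \sqrt{18}}{2} \cdot 42 = \frac{7 \cdot 3 \sqrt{2}}{2} \cdot 42 = \frac{21 \sqrt{2}}{2} \cdot 42 = 441 \sqrt{2}$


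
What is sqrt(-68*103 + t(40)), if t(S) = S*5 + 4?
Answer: 20*I*sqrt(17) ≈ 82.462*I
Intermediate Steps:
t(S) = 4 + 5*S (t(S) = 5*S + 4 = 4 + 5*S)
sqrt(-68*103 + t(40)) = sqrt(-68*103 + (4 + 5*40)) = sqrt(-7004 + (4 + 200)) = sqrt(-7004 + 204) = sqrt(-6800) = 20*I*sqrt(17)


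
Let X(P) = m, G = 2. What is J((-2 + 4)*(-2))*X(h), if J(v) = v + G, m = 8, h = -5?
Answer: -16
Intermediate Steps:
J(v) = 2 + v (J(v) = v + 2 = 2 + v)
X(P) = 8
J((-2 + 4)*(-2))*X(h) = (2 + (-2 + 4)*(-2))*8 = (2 + 2*(-2))*8 = (2 - 4)*8 = -2*8 = -16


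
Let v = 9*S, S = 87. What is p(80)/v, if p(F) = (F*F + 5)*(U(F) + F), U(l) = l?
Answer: 341600/261 ≈ 1308.8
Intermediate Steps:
p(F) = 2*F*(5 + F²) (p(F) = (F*F + 5)*(F + F) = (F² + 5)*(2*F) = (5 + F²)*(2*F) = 2*F*(5 + F²))
v = 783 (v = 9*87 = 783)
p(80)/v = (2*80*(5 + 80²))/783 = (2*80*(5 + 6400))*(1/783) = (2*80*6405)*(1/783) = 1024800*(1/783) = 341600/261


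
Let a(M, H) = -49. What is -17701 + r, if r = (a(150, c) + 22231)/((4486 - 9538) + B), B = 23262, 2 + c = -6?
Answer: -53718838/3035 ≈ -17700.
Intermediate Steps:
c = -8 (c = -2 - 6 = -8)
r = 3697/3035 (r = (-49 + 22231)/((4486 - 9538) + 23262) = 22182/(-5052 + 23262) = 22182/18210 = 22182*(1/18210) = 3697/3035 ≈ 1.2181)
-17701 + r = -17701 + 3697/3035 = -53718838/3035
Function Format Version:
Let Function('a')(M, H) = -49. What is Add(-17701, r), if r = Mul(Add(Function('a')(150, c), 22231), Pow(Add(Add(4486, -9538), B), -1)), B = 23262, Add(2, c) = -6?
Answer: Rational(-53718838, 3035) ≈ -17700.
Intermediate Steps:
c = -8 (c = Add(-2, -6) = -8)
r = Rational(3697, 3035) (r = Mul(Add(-49, 22231), Pow(Add(Add(4486, -9538), 23262), -1)) = Mul(22182, Pow(Add(-5052, 23262), -1)) = Mul(22182, Pow(18210, -1)) = Mul(22182, Rational(1, 18210)) = Rational(3697, 3035) ≈ 1.2181)
Add(-17701, r) = Add(-17701, Rational(3697, 3035)) = Rational(-53718838, 3035)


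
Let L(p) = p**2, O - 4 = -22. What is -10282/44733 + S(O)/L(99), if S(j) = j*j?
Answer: -1065190/5412693 ≈ -0.19679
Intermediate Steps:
O = -18 (O = 4 - 22 = -18)
S(j) = j**2
-10282/44733 + S(O)/L(99) = -10282/44733 + (-18)**2/(99**2) = -10282*1/44733 + 324/9801 = -10282/44733 + 324*(1/9801) = -10282/44733 + 4/121 = -1065190/5412693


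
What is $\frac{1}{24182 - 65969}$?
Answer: $- \frac{1}{41787} \approx -2.3931 \cdot 10^{-5}$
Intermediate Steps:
$\frac{1}{24182 - 65969} = \frac{1}{-41787} = - \frac{1}{41787}$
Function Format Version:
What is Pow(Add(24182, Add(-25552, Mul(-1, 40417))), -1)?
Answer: Rational(-1, 41787) ≈ -2.3931e-5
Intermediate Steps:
Pow(Add(24182, Add(-25552, Mul(-1, 40417))), -1) = Pow(Add(24182, Add(-25552, -40417)), -1) = Pow(Add(24182, -65969), -1) = Pow(-41787, -1) = Rational(-1, 41787)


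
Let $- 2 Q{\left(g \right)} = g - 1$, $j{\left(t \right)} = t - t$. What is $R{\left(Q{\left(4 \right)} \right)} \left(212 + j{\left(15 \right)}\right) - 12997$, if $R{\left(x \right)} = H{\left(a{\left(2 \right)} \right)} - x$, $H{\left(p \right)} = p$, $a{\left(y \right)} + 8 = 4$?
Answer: $-13527$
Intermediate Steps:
$a{\left(y \right)} = -4$ ($a{\left(y \right)} = -8 + 4 = -4$)
$j{\left(t \right)} = 0$
$Q{\left(g \right)} = \frac{1}{2} - \frac{g}{2}$ ($Q{\left(g \right)} = - \frac{g - 1}{2} = - \frac{-1 + g}{2} = \frac{1}{2} - \frac{g}{2}$)
$R{\left(x \right)} = -4 - x$
$R{\left(Q{\left(4 \right)} \right)} \left(212 + j{\left(15 \right)}\right) - 12997 = \left(-4 - \left(\frac{1}{2} - 2\right)\right) \left(212 + 0\right) - 12997 = \left(-4 - \left(\frac{1}{2} - 2\right)\right) 212 - 12997 = \left(-4 - - \frac{3}{2}\right) 212 - 12997 = \left(-4 + \frac{3}{2}\right) 212 - 12997 = \left(- \frac{5}{2}\right) 212 - 12997 = -530 - 12997 = -13527$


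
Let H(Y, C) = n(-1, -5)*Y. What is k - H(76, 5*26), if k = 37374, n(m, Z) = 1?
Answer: 37298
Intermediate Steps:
H(Y, C) = Y (H(Y, C) = 1*Y = Y)
k - H(76, 5*26) = 37374 - 1*76 = 37374 - 76 = 37298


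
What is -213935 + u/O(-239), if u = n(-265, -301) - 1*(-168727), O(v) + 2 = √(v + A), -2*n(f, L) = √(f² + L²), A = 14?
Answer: -213935 - (2 + 15*I)*(337454 - √160826)/458 ≈ -2.1541e+5 - 11039.0*I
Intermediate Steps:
n(f, L) = -√(L² + f²)/2 (n(f, L) = -√(f² + L²)/2 = -√(L² + f²)/2)
O(v) = -2 + √(14 + v) (O(v) = -2 + √(v + 14) = -2 + √(14 + v))
u = 168727 - √160826/2 (u = -√((-301)² + (-265)²)/2 - 1*(-168727) = -√(90601 + 70225)/2 + 168727 = -√160826/2 + 168727 = 168727 - √160826/2 ≈ 1.6853e+5)
-213935 + u/O(-239) = -213935 + (168727 - √160826/2)/(-2 + √(14 - 239)) = -213935 + (168727 - √160826/2)/(-2 + √(-225)) = -213935 + (168727 - √160826/2)/(-2 + 15*I) = -213935 + (168727 - √160826/2)*((-2 - 15*I)/229) = -213935 + (-2 - 15*I)*(168727 - √160826/2)/229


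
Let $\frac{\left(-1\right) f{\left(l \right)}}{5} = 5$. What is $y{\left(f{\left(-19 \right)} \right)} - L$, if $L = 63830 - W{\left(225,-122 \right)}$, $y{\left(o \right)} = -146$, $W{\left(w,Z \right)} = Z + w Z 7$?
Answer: $-256248$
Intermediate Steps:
$f{\left(l \right)} = -25$ ($f{\left(l \right)} = \left(-5\right) 5 = -25$)
$W{\left(w,Z \right)} = Z + 7 Z w$ ($W{\left(w,Z \right)} = Z + Z w 7 = Z + 7 Z w$)
$L = 256102$ ($L = 63830 - - 122 \left(1 + 7 \cdot 225\right) = 63830 - - 122 \left(1 + 1575\right) = 63830 - \left(-122\right) 1576 = 63830 - -192272 = 63830 + 192272 = 256102$)
$y{\left(f{\left(-19 \right)} \right)} - L = -146 - 256102 = -256248$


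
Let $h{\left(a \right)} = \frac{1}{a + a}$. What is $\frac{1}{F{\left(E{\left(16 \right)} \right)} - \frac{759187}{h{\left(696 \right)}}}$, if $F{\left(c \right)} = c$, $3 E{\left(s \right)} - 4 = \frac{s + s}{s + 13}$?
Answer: $- \frac{87}{91940582300} \approx -9.4626 \cdot 10^{-10}$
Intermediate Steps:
$E{\left(s \right)} = \frac{4}{3} + \frac{2 s}{3 \left(13 + s\right)}$ ($E{\left(s \right)} = \frac{4}{3} + \frac{\left(s + s\right) \frac{1}{s + 13}}{3} = \frac{4}{3} + \frac{2 s \frac{1}{13 + s}}{3} = \frac{4}{3} + \frac{2 s}{3 \left(13 + s\right)}$)
$h{\left(a \right)} = \frac{1}{2 a}$
$\frac{1}{F{\left(E{\left(16 \right)} \right)} - \frac{759187}{h{\left(696 \right)}}} = \frac{1}{\frac{2 \left(26 + 3 \cdot 16\right)}{3 \left(13 + 16\right)} - \frac{759187}{\frac{1}{2} \cdot \frac{1}{696}}} = \frac{1}{\frac{2 \left(26 + 48\right)}{3 \cdot 29} - \frac{759187}{\frac{1}{2} \cdot \frac{1}{696}}} = \frac{1}{\frac{2}{3} \cdot \frac{1}{29} \cdot 74 - 759187 \frac{1}{\frac{1}{1392}}} = \frac{1}{\frac{148}{87} - 1056788304} = \frac{1}{- \frac{91940582300}{87}} = - \frac{87}{91940582300}$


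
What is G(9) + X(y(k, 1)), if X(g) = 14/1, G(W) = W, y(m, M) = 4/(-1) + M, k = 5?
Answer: 23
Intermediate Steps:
y(m, M) = -4 + M (y(m, M) = 4*(-1) + M = -4 + M)
X(g) = 14 (X(g) = 14*1 = 14)
G(9) + X(y(k, 1)) = 9 + 14 = 23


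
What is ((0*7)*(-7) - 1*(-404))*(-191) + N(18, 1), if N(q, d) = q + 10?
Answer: -77136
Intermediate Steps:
N(q, d) = 10 + q
((0*7)*(-7) - 1*(-404))*(-191) + N(18, 1) = ((0*7)*(-7) - 1*(-404))*(-191) + (10 + 18) = (0*(-7) + 404)*(-191) + 28 = (0 + 404)*(-191) + 28 = 404*(-191) + 28 = -77164 + 28 = -77136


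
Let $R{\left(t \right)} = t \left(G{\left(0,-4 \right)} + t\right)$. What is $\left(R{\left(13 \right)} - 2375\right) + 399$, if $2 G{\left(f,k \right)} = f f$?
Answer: $-1807$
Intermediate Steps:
$G{\left(f,k \right)} = \frac{f^{2}}{2}$ ($G{\left(f,k \right)} = \frac{f f}{2} = \frac{f^{2}}{2}$)
$R{\left(t \right)} = t^{2}$ ($R{\left(t \right)} = t \left(\frac{0^{2}}{2} + t\right) = t \left(\frac{1}{2} \cdot 0 + t\right) = t \left(0 + t\right) = t t = t^{2}$)
$\left(R{\left(13 \right)} - 2375\right) + 399 = \left(13^{2} - 2375\right) + 399 = \left(169 - 2375\right) + 399 = -2206 + 399 = -1807$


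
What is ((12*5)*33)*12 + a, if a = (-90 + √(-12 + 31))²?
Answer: 31879 - 180*√19 ≈ 31094.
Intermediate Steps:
a = (-90 + √19)² ≈ 7334.4
((12*5)*33)*12 + a = ((12*5)*33)*12 + (90 - √19)² = (60*33)*12 + (90 - √19)² = 1980*12 + (90 - √19)² = 23760 + (90 - √19)²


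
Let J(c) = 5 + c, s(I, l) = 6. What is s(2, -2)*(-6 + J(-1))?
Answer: -12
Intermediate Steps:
s(2, -2)*(-6 + J(-1)) = 6*(-6 + (5 - 1)) = 6*(-6 + 4) = 6*(-2) = -12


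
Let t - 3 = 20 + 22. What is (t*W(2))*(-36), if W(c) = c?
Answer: -3240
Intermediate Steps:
t = 45 (t = 3 + (20 + 22) = 3 + 42 = 45)
(t*W(2))*(-36) = (45*2)*(-36) = 90*(-36) = -3240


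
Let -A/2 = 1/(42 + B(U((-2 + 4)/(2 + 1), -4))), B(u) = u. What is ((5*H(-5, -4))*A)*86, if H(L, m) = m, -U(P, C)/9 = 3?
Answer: 688/3 ≈ 229.33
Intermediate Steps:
U(P, C) = -27 (U(P, C) = -9*3 = -27)
A = -2/15 (A = -2/(42 - 27) = -2/15 ≈ -0.13333)
((5*H(-5, -4))*A)*86 = ((5*(-4))*(-2/15))*86 = -20*(-2/15)*86 = (8/3)*86 = 688/3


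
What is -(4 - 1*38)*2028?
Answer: 68952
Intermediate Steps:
-(4 - 1*38)*2028 = -(4 - 38)*2028 = -(-34)*2028 = -1*(-68952) = 68952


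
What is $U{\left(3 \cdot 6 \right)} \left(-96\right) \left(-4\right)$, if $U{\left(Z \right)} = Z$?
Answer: $6912$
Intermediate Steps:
$U{\left(3 \cdot 6 \right)} \left(-96\right) \left(-4\right) = 3 \cdot 6 \left(-96\right) \left(-4\right) = 18 \left(-96\right) \left(-4\right) = \left(-1728\right) \left(-4\right) = 6912$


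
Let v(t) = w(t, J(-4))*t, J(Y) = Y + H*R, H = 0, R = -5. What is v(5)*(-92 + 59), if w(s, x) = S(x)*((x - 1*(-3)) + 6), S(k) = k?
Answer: 3300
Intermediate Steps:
J(Y) = Y (J(Y) = Y + 0*(-5) = Y + 0 = Y)
w(s, x) = x*(9 + x) (w(s, x) = x*((x - 1*(-3)) + 6) = x*((x + 3) + 6) = x*((3 + x) + 6) = x*(9 + x))
v(t) = -20*t (v(t) = (-4*(9 - 4))*t = (-4*5)*t = -20*t)
v(5)*(-92 + 59) = (-20*5)*(-92 + 59) = -100*(-33) = 3300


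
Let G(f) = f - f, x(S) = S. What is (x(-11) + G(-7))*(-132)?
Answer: 1452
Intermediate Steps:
G(f) = 0
(x(-11) + G(-7))*(-132) = (-11 + 0)*(-132) = -11*(-132) = 1452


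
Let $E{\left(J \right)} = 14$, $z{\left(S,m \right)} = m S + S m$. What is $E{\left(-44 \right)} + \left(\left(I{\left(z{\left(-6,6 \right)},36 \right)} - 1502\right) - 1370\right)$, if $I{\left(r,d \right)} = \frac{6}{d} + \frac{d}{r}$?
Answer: $- \frac{8575}{3} \approx -2858.3$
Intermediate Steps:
$z{\left(S,m \right)} = 2 S m$ ($z{\left(S,m \right)} = S m + S m = 2 S m$)
$E{\left(-44 \right)} + \left(\left(I{\left(z{\left(-6,6 \right)},36 \right)} - 1502\right) - 1370\right) = 14 + \left(\left(\left(\frac{6}{36} + \frac{36}{2 \left(-6\right) 6}\right) - 1502\right) - 1370\right) = 14 - \frac{8617}{3} = - \frac{8575}{3}$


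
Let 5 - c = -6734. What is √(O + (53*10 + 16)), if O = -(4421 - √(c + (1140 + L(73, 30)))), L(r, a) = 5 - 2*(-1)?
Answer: √(-3875 + √7886) ≈ 61.532*I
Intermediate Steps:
c = 6739 (c = 5 - 1*(-6734) = 5 + 6734 = 6739)
L(r, a) = 7 (L(r, a) = 5 + 2 = 7)
O = -4421 + √7886 (O = -(4421 - √(6739 + (1140 + 7))) = -(4421 - √(6739 + 1147)) = -(4421 - √7886) = -4421 + √7886 ≈ -4332.2)
√(O + (53*10 + 16)) = √((-4421 + √7886) + (53*10 + 16)) = √((-4421 + √7886) + (530 + 16)) = √((-4421 + √7886) + 546) = √(-3875 + √7886)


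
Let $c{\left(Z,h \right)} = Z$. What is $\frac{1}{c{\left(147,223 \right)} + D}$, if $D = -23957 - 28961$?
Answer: $- \frac{1}{52771} \approx -1.895 \cdot 10^{-5}$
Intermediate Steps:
$D = -52918$ ($D = -23957 - 28961 = -52918$)
$\frac{1}{c{\left(147,223 \right)} + D} = \frac{1}{147 - 52918} = \frac{1}{-52771} = - \frac{1}{52771}$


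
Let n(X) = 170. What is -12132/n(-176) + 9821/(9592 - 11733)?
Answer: -13822091/181985 ≈ -75.952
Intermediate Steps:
-12132/n(-176) + 9821/(9592 - 11733) = -12132/170 + 9821/(9592 - 11733) = -12132*1/170 + 9821/(-2141) = -6066/85 + 9821*(-1/2141) = -6066/85 - 9821/2141 = -13822091/181985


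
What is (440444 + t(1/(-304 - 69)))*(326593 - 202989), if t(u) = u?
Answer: 20306358662044/373 ≈ 5.4441e+10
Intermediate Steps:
(440444 + t(1/(-304 - 69)))*(326593 - 202989) = (440444 + 1/(-304 - 69))*(326593 - 202989) = (440444 + 1/(-373))*123604 = (440444 - 1/373)*123604 = (164285611/373)*123604 = 20306358662044/373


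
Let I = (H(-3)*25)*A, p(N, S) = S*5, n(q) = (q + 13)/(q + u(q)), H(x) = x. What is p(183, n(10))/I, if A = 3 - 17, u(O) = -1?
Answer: 23/1890 ≈ 0.012169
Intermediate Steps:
n(q) = (13 + q)/(-1 + q) (n(q) = (q + 13)/(q - 1) = (13 + q)/(-1 + q))
p(N, S) = 5*S
A = -14
I = 1050 (I = -3*25*(-14) = -75*(-14) = 1050)
p(183, n(10))/I = (5*((13 + 10)/(-1 + 10)))/1050 = (5*(23/9))*(1/1050) = (115/9)*(1/1050) = 23/1890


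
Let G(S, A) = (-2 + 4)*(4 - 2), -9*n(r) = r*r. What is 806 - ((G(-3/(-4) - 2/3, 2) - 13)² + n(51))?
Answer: 1014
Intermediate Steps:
n(r) = -r²/9 (n(r) = -r*r/9 = -r²/9)
G(S, A) = 4 (G(S, A) = 2*2 = 4)
806 - ((G(-3/(-4) - 2/3, 2) - 13)² + n(51)) = 806 - ((4 - 13)² - ⅑*51²) = 806 - ((-9)² - ⅑*2601) = 806 - (81 - 289) = 806 - 1*(-208) = 806 + 208 = 1014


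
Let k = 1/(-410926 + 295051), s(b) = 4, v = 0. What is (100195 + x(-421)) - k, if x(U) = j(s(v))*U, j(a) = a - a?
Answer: 11610095626/115875 ≈ 1.0020e+5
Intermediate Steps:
j(a) = 0
x(U) = 0 (x(U) = 0*U = 0)
k = -1/115875 (k = 1/(-115875) = -1/115875 ≈ -8.6300e-6)
(100195 + x(-421)) - k = (100195 + 0) - 1*(-1/115875) = 100195 + 1/115875 = 11610095626/115875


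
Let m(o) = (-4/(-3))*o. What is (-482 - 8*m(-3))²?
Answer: 202500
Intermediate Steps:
m(o) = 4*o/3 (m(o) = (-4*(-⅓))*o = 4*o/3)
(-482 - 8*m(-3))² = (-482 - 32*(-3)/3)² = (-482 - 8*(-4))² = (-482 + 32)² = (-450)² = 202500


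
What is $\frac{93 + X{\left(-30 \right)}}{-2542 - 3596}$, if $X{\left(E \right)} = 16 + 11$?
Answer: $- \frac{20}{1023} \approx -0.01955$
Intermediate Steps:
$X{\left(E \right)} = 27$
$\frac{93 + X{\left(-30 \right)}}{-2542 - 3596} = \frac{93 + 27}{-2542 - 3596} = \frac{120}{-6138} = 120 \left(- \frac{1}{6138}\right) = - \frac{20}{1023}$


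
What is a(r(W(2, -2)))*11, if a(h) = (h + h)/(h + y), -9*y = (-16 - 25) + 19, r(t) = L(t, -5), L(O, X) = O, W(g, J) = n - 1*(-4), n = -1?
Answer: 594/49 ≈ 12.122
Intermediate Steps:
W(g, J) = 3 (W(g, J) = -1 - 1*(-4) = -1 + 4 = 3)
r(t) = t
y = 22/9 (y = -((-16 - 25) + 19)/9 = -(-41 + 19)/9 = -⅑*(-22) = 22/9 ≈ 2.4444)
a(h) = 2*h/(22/9 + h) (a(h) = (h + h)/(h + 22/9) = (2*h)/(22/9 + h) = 2*h/(22/9 + h))
a(r(W(2, -2)))*11 = (18*3/(22 + 9*3))*11 = (18*3/(22 + 27))*11 = (18*3/49)*11 = (18*3*(1/49))*11 = (54/49)*11 = 594/49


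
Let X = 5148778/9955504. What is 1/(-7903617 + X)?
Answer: -4977752/39342242754595 ≈ -1.2652e-7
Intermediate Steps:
X = 2574389/4977752 (X = 5148778*(1/9955504) = 2574389/4977752 ≈ 0.51718)
1/(-7903617 + X) = 1/(-7903617 + 2574389/4977752) = 1/(-39342242754595/4977752) = -4977752/39342242754595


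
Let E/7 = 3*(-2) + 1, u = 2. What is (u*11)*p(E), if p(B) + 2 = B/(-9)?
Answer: 374/9 ≈ 41.556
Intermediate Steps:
E = -35 (E = 7*(3*(-2) + 1) = 7*(-6 + 1) = 7*(-5) = -35)
p(B) = -2 - B/9 (p(B) = -2 + B/(-9) = -2 + B*(-⅑) = -2 - B/9)
(u*11)*p(E) = (2*11)*(-2 - ⅑*(-35)) = 22*(-2 + 35/9) = 22*(17/9) = 374/9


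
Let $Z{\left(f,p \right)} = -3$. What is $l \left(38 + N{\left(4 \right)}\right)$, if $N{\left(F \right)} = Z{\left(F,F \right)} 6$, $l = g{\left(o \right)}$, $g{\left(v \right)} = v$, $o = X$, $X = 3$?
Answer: $60$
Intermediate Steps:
$o = 3$
$l = 3$
$N{\left(F \right)} = -18$ ($N{\left(F \right)} = \left(-3\right) 6 = -18$)
$l \left(38 + N{\left(4 \right)}\right) = 3 \left(38 - 18\right) = 3 \cdot 20 = 60$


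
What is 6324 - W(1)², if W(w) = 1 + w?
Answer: 6320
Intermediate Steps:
6324 - W(1)² = 6324 - (1 + 1)² = 6324 - 1*2² = 6324 - 1*4 = 6324 - 4 = 6320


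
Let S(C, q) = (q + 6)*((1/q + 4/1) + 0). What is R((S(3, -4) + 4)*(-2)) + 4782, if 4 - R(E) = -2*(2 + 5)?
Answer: 4800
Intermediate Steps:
S(C, q) = (4 + 1/q)*(6 + q) (S(C, q) = (6 + q)*((1/q + 4*1) + 0) = (6 + q)*((1/q + 4) + 0) = (6 + q)*((4 + 1/q) + 0) = (6 + q)*(4 + 1/q) = (4 + 1/q)*(6 + q))
R(E) = 18 (R(E) = 4 - (-2)*(2 + 5) = 4 - (-2)*7 = 4 - 1*(-14) = 4 + 14 = 18)
R((S(3, -4) + 4)*(-2)) + 4782 = 18 + 4782 = 4800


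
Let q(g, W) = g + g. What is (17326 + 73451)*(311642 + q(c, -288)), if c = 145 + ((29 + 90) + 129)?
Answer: 28361276556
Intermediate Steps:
c = 393 (c = 145 + (119 + 129) = 145 + 248 = 393)
q(g, W) = 2*g
(17326 + 73451)*(311642 + q(c, -288)) = (17326 + 73451)*(311642 + 2*393) = 90777*(311642 + 786) = 90777*312428 = 28361276556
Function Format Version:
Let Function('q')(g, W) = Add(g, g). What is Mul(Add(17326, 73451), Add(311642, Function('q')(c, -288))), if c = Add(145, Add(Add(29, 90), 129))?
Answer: 28361276556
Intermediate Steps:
c = 393 (c = Add(145, Add(119, 129)) = Add(145, 248) = 393)
Function('q')(g, W) = Mul(2, g)
Mul(Add(17326, 73451), Add(311642, Function('q')(c, -288))) = Mul(Add(17326, 73451), Add(311642, Mul(2, 393))) = Mul(90777, Add(311642, 786)) = Mul(90777, 312428) = 28361276556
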